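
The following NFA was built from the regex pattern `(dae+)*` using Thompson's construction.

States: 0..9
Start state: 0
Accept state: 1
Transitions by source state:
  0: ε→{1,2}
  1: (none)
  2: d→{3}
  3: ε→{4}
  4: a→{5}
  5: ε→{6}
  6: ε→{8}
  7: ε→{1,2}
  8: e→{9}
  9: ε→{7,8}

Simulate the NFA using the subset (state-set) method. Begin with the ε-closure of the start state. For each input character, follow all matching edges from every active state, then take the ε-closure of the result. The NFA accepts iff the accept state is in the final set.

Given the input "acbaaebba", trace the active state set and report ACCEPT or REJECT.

Answer: REJECT

Derivation:
start: ε-closure({0}) = {0,1,2}
'a' @ 1: {}  — state set empty
rest 'cbaaebba' ignored (set empty)
final: {}; accept 1 not in set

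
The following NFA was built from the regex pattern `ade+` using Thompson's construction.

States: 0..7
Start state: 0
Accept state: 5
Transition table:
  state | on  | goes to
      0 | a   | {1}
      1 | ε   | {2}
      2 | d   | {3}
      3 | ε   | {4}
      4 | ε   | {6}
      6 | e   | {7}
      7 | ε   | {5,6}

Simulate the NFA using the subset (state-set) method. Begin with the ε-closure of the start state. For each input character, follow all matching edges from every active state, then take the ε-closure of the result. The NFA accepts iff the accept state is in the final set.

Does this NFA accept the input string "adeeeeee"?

Answer: ACCEPT

Derivation:
initial (ε-close {0}): {0}
'a' @ 1: {1,2}
'd' @ 2: {3,4,6}
'e' @ 3: {5,6,7}  ✓accept
'e' @ 4: {5,6,7}  ✓accept
'e' @ 5: {5,6,7}  ✓accept
'e' @ 6: {5,6,7}  ✓accept
'e' @ 7: {5,6,7}  ✓accept
'e' @ 8: {5,6,7}  ✓accept
final: {5,6,7}; accept 5 in set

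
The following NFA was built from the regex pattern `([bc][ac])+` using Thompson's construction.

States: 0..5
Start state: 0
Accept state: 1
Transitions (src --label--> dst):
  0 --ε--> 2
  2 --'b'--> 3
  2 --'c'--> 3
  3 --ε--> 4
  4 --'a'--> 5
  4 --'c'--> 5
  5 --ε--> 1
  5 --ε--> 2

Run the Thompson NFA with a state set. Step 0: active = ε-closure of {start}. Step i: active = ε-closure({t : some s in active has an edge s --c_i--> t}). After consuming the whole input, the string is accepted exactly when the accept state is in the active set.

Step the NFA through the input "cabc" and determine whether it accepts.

Answer: ACCEPT

Trace:
S₀ = ε-closure({0}) = {0,2}
'c' @ 1: {3,4}
'a' @ 2: {1,2,5}  (accept∈set)
'b' @ 3: {3,4}
'c' @ 4: {1,2,5}  (accept∈set)
after full input: {1,2,5}  (accept=1 in)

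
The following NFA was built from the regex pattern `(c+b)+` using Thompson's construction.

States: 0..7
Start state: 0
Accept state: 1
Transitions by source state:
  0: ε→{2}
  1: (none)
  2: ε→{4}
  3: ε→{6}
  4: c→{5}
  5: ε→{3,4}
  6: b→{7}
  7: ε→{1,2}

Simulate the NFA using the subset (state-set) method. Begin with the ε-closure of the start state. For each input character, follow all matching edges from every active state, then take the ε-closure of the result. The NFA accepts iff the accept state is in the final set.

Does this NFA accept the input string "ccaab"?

S₀ = ε-closure({0}) = {0,2,4}
'c' @ 1: {3,4,5,6}
'c' @ 2: {3,4,5,6}
'a' @ 3: {}  — state set empty
rest 'ab' ignored (set empty)
end set {} — state 1 not in

Answer: REJECT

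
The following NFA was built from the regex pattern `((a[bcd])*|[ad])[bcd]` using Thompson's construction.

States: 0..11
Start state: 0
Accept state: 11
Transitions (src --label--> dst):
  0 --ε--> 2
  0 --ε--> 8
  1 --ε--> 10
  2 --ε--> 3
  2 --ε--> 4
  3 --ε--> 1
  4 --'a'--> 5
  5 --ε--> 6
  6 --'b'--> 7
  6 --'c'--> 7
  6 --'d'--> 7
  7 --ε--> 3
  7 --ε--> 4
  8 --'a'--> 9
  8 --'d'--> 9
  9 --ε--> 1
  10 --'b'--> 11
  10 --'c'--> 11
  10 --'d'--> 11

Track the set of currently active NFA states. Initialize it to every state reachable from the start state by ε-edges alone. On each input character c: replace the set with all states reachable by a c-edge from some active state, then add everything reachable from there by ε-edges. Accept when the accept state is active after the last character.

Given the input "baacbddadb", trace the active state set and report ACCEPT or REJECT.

Answer: REJECT

Steps:
S₀ = ε-closure({0}) = {0,1,2,3,4,8,10}
'b' @ 1: {11}  [accepting]
'a' @ 2: {}  — dead — no transitions
rest 'acbddadb' ignored (set empty)
after full input: {}  (accept=11 not in)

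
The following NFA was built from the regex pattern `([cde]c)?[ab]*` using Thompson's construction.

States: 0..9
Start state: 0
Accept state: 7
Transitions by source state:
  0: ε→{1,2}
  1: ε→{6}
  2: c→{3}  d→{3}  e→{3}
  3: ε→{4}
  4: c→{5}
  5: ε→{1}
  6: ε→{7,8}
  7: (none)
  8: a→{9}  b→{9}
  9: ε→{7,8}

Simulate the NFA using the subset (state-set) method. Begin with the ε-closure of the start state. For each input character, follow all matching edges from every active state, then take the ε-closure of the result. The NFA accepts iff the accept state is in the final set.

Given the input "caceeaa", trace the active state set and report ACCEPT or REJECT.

Answer: REJECT

Derivation:
start: ε-closure({0}) = {0,1,2,6,7,8}
'c' @ 1: {3,4}
'a' @ 2: {}  — state set empty
rest 'ceeaa' ignored (set empty)
after full input: {}  (accept=7 not in)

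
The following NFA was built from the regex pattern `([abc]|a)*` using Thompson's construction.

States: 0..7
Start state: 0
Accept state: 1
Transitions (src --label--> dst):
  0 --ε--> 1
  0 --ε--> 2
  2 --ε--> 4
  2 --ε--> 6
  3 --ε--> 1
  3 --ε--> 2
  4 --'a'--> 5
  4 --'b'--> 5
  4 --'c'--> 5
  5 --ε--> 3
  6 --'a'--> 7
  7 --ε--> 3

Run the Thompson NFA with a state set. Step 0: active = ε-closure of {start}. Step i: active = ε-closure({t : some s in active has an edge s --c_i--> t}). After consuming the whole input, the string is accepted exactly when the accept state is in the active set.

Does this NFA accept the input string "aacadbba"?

Answer: REJECT

Derivation:
start: ε-closure({0}) = {0,1,2,4,6}
'a' @ 1: {1,2,3,4,5,6,7}  ✓accept
'a' @ 2: {1,2,3,4,5,6,7}  ✓accept
'c' @ 3: {1,2,3,4,5,6}  ✓accept
'a' @ 4: {1,2,3,4,5,6,7}  ✓accept
'd' @ 5: {}  — dead — no transitions
rest 'bba' ignored (set empty)
after full input: {}  (accept=1 not in)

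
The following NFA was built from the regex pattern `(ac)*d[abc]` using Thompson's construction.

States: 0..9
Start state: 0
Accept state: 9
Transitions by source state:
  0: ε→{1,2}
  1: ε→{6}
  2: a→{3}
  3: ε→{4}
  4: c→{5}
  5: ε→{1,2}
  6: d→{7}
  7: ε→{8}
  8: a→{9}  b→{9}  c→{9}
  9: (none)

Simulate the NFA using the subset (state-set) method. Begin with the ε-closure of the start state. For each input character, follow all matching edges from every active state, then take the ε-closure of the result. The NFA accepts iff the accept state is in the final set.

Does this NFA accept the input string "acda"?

Answer: ACCEPT

Derivation:
initial (ε-close {0}): {0,1,2,6}
'a' @ 1: {3,4}
'c' @ 2: {1,2,5,6}
'd' @ 3: {7,8}
'a' @ 4: {9}  (accept∈set)
end set {9} — state 9 in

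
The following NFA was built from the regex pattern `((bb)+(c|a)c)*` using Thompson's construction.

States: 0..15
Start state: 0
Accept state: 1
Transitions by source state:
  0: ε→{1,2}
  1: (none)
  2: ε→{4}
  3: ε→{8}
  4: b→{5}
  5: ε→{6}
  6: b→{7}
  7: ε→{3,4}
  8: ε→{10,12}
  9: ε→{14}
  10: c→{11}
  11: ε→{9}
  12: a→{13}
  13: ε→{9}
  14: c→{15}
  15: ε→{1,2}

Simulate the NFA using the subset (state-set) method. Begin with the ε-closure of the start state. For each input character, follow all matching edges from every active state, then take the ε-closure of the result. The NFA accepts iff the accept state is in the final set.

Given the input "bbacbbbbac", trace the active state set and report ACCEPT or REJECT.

start: ε-closure({0}) = {0,1,2,4}
'b' @ 1: {5,6}
'b' @ 2: {3,4,7,8,10,12}
'a' @ 3: {9,13,14}
'c' @ 4: {1,2,4,15}  [accepting]
'b' @ 5: {5,6}
'b' @ 6: {3,4,7,8,10,12}
'b' @ 7: {5,6}
'b' @ 8: {3,4,7,8,10,12}
'a' @ 9: {9,13,14}
'c' @ 10: {1,2,4,15}  [accepting]
after full input: {1,2,4,15}  (accept=1 in)

Answer: ACCEPT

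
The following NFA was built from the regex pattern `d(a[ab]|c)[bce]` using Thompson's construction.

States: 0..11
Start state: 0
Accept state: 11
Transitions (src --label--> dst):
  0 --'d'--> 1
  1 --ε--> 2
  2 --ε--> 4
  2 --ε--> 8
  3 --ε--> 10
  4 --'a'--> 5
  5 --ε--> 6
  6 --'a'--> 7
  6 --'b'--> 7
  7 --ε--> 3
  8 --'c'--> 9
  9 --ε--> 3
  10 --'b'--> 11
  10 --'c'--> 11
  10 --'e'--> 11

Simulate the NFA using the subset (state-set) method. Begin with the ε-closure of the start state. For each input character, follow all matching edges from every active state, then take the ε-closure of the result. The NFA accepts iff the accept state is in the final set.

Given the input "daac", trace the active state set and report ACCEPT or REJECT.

S₀ = ε-closure({0}) = {0}
'd' @ 1: {1,2,4,8}
'a' @ 2: {5,6}
'a' @ 3: {3,7,10}
'c' @ 4: {11}  ✓accept
after full input: {11}  (accept=11 in)

Answer: ACCEPT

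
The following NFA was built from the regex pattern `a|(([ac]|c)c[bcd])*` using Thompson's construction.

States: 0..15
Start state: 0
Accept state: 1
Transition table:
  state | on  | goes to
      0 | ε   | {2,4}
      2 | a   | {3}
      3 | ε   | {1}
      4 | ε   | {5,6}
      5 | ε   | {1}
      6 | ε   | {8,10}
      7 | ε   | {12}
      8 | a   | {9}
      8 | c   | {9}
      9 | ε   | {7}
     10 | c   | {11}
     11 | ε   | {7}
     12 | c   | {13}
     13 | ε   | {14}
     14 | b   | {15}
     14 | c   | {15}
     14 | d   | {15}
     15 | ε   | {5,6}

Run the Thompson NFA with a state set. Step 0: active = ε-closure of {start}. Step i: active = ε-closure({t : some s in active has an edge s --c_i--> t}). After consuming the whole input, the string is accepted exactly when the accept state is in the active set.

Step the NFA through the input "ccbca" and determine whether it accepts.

initial (ε-close {0}): {0,1,2,4,5,6,8,10}
'c' @ 1: {7,9,11,12}
'c' @ 2: {13,14}
'b' @ 3: {1,5,6,8,10,15}  ✓accept
'c' @ 4: {7,9,11,12}
'a' @ 5: {}  — dead — no transitions
final: {}; accept 1 not in set

Answer: REJECT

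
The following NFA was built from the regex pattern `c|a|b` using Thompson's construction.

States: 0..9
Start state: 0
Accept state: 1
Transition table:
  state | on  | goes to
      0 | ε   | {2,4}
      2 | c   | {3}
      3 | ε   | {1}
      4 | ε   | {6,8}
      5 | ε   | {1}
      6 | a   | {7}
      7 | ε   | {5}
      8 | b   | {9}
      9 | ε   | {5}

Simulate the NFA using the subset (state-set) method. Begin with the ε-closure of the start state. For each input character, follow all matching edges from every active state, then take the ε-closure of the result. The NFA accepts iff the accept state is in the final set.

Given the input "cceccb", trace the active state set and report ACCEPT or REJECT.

initial (ε-close {0}): {0,2,4,6,8}
'c' @ 1: {1,3}  ✓accept
'c' @ 2: {}  — dead — no transitions
rest 'eccb' ignored (set empty)
after full input: {}  (accept=1 not in)

Answer: REJECT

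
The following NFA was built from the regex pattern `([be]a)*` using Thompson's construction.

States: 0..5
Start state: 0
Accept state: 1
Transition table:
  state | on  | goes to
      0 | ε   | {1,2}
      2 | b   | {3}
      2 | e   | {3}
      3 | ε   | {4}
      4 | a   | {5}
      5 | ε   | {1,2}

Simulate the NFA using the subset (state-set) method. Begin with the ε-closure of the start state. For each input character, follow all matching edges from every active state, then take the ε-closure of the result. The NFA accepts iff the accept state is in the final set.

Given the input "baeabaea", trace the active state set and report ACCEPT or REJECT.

Answer: ACCEPT

Trace:
initial (ε-close {0}): {0,1,2}
'b' @ 1: {3,4}
'a' @ 2: {1,2,5}  [accepting]
'e' @ 3: {3,4}
'a' @ 4: {1,2,5}  [accepting]
'b' @ 5: {3,4}
'a' @ 6: {1,2,5}  [accepting]
'e' @ 7: {3,4}
'a' @ 8: {1,2,5}  [accepting]
end set {1,2,5} — state 1 in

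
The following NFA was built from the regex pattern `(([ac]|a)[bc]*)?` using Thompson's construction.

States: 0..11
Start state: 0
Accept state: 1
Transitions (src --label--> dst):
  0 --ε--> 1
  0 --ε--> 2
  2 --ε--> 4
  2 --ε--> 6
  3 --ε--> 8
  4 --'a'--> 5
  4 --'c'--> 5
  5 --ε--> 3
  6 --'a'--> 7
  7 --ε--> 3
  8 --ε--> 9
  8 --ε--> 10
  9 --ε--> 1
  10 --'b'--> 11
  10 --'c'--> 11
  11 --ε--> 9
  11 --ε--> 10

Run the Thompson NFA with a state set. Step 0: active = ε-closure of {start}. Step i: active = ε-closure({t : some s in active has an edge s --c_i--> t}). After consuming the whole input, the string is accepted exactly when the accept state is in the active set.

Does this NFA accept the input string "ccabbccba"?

initial (ε-close {0}): {0,1,2,4,6}
'c' @ 1: {1,3,5,8,9,10}  [accepting]
'c' @ 2: {1,9,10,11}  [accepting]
'a' @ 3: {}  — state set empty
rest 'bbccba' ignored (set empty)
after full input: {}  (accept=1 not in)

Answer: REJECT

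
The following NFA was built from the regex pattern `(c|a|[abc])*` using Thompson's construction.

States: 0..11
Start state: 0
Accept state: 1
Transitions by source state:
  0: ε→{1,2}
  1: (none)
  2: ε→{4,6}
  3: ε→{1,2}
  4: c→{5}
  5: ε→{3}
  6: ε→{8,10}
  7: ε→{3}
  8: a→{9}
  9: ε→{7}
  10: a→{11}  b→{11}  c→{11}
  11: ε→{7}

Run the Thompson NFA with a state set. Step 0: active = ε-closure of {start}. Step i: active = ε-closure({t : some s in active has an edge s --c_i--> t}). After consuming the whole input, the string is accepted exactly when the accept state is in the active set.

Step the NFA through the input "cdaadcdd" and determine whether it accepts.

Answer: REJECT

Trace:
initial (ε-close {0}): {0,1,2,4,6,8,10}
'c' @ 1: {1,2,3,4,5,6,7,8,10,11}  (accept∈set)
'd' @ 2: {}  — no active states
rest 'aadcdd' ignored (set empty)
final: {}; accept 1 not in set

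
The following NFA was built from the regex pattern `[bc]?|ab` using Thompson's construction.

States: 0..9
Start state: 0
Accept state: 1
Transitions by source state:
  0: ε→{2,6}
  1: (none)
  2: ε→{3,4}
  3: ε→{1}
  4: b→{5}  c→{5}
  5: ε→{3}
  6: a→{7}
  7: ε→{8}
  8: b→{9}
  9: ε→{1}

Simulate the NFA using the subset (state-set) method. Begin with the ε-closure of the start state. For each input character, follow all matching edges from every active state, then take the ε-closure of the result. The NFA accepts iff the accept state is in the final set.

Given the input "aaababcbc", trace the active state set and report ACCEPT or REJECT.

Answer: REJECT

Derivation:
initial (ε-close {0}): {0,1,2,3,4,6}
'a' @ 1: {7,8}
'a' @ 2: {}  — dead — no transitions
rest 'ababcbc' ignored (set empty)
after full input: {}  (accept=1 not in)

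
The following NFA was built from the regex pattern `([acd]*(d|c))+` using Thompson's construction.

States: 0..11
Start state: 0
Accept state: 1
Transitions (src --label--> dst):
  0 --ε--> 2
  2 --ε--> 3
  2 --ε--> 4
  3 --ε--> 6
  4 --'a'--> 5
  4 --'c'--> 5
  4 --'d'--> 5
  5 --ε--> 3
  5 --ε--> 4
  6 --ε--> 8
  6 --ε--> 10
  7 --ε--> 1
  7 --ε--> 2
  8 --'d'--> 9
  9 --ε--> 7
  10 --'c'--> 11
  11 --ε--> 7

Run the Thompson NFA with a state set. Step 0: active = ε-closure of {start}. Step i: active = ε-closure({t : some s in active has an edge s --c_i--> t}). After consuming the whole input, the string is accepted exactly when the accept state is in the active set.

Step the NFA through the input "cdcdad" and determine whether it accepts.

Answer: ACCEPT

Steps:
S₀ = ε-closure({0}) = {0,2,3,4,6,8,10}
'c' @ 1: {1,2,3,4,5,6,7,8,10,11}  [accepting]
'd' @ 2: {1,2,3,4,5,6,7,8,9,10}  [accepting]
'c' @ 3: {1,2,3,4,5,6,7,8,10,11}  [accepting]
'd' @ 4: {1,2,3,4,5,6,7,8,9,10}  [accepting]
'a' @ 5: {3,4,5,6,8,10}
'd' @ 6: {1,2,3,4,5,6,7,8,9,10}  [accepting]
final: {1,2,3,4,5,6,7,8,9,10}; accept 1 in set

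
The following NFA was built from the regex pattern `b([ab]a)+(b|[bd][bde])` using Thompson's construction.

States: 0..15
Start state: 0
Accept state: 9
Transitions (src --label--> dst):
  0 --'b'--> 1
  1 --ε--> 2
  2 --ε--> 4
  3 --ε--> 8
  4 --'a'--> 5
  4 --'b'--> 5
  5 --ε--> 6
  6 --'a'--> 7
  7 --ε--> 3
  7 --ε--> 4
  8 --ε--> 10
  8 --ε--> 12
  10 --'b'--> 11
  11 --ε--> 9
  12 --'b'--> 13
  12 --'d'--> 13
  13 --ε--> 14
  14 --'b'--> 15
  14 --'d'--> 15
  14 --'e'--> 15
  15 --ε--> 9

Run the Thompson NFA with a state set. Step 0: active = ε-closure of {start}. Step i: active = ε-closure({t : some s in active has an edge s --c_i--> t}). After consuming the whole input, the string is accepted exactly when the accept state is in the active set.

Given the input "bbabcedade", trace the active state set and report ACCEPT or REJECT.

initial (ε-close {0}): {0}
'b' @ 1: {1,2,4}
'b' @ 2: {5,6}
'a' @ 3: {3,4,7,8,10,12}
'b' @ 4: {5,6,9,11,13,14}  (accept∈set)
'c' @ 5: {}  — no active states
rest 'edade' ignored (set empty)
after full input: {}  (accept=9 not in)

Answer: REJECT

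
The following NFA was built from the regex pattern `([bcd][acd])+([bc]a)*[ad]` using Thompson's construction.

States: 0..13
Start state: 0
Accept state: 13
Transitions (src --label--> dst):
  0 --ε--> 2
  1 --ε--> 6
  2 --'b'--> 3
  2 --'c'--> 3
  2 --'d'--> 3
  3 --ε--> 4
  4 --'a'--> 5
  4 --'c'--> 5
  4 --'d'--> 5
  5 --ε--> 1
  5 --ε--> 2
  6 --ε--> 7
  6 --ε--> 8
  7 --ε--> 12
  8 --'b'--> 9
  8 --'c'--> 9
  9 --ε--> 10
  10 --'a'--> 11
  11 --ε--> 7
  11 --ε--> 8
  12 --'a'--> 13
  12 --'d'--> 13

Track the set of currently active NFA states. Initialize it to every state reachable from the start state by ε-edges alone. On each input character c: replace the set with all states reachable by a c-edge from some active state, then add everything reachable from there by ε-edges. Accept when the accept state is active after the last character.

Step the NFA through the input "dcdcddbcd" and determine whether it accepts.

Answer: ACCEPT

Derivation:
start: ε-closure({0}) = {0,2}
'd' @ 1: {3,4}
'c' @ 2: {1,2,5,6,7,8,12}
'd' @ 3: {3,4,13}  ✓accept
'c' @ 4: {1,2,5,6,7,8,12}
'd' @ 5: {3,4,13}  ✓accept
'd' @ 6: {1,2,5,6,7,8,12}
'b' @ 7: {3,4,9,10}
'c' @ 8: {1,2,5,6,7,8,12}
'd' @ 9: {3,4,13}  ✓accept
final: {3,4,13}; accept 13 in set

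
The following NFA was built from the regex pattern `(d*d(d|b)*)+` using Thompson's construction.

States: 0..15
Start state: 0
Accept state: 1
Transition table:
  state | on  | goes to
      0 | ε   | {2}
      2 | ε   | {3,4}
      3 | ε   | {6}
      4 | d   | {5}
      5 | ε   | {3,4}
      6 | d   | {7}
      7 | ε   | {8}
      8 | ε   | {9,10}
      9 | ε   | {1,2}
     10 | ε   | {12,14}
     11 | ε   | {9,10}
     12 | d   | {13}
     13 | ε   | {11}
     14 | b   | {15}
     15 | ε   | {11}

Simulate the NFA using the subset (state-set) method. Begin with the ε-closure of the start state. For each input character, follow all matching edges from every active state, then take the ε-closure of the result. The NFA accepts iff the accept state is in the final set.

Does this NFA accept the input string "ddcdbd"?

initial (ε-close {0}): {0,2,3,4,6}
'd' @ 1: {1,2,3,4,5,6,7,8,9,10,12,14}  [accepting]
'd' @ 2: {1,2,3,4,5,6,7,8,9,10,11,12,13,14}  [accepting]
'c' @ 3: {}  — no active states
rest 'dbd' ignored (set empty)
end set {} — state 1 not in

Answer: REJECT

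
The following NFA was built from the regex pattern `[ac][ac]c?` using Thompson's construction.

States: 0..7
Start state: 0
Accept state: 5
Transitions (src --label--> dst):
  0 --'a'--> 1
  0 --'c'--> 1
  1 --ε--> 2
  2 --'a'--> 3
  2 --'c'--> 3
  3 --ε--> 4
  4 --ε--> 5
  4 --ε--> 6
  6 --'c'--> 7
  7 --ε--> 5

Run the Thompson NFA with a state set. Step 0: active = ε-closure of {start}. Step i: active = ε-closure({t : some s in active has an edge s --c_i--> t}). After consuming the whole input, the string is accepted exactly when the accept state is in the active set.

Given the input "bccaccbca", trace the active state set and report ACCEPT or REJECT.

Answer: REJECT

Trace:
start: ε-closure({0}) = {0}
'b' @ 1: {}  — state set empty
rest 'ccaccbca' ignored (set empty)
after full input: {}  (accept=5 not in)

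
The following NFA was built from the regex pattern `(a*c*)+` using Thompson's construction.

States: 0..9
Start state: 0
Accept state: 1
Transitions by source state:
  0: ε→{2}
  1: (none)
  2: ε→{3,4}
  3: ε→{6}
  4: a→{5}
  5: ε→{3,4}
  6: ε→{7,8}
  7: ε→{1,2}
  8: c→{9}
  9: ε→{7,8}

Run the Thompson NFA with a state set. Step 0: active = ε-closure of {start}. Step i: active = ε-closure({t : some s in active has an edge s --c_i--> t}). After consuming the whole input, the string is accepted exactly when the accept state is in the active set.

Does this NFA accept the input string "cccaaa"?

Answer: ACCEPT

Steps:
S₀ = ε-closure({0}) = {0,1,2,3,4,6,7,8}
'c' @ 1: {1,2,3,4,6,7,8,9}  ✓accept
'c' @ 2: {1,2,3,4,6,7,8,9}  ✓accept
'c' @ 3: {1,2,3,4,6,7,8,9}  ✓accept
'a' @ 4: {1,2,3,4,5,6,7,8}  ✓accept
'a' @ 5: {1,2,3,4,5,6,7,8}  ✓accept
'a' @ 6: {1,2,3,4,5,6,7,8}  ✓accept
after full input: {1,2,3,4,5,6,7,8}  (accept=1 in)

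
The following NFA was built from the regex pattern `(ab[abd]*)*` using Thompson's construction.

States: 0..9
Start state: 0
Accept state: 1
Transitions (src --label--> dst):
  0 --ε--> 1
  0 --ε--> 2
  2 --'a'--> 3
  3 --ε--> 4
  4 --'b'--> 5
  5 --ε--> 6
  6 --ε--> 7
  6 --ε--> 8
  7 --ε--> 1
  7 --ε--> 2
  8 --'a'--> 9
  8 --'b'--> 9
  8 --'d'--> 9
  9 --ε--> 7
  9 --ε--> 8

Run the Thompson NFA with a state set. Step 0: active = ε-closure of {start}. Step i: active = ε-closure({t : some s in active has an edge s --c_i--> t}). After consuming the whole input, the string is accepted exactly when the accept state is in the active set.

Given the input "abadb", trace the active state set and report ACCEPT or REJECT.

start: ε-closure({0}) = {0,1,2}
'a' @ 1: {3,4}
'b' @ 2: {1,2,5,6,7,8}  (accept∈set)
'a' @ 3: {1,2,3,4,7,8,9}  (accept∈set)
'd' @ 4: {1,2,7,8,9}  (accept∈set)
'b' @ 5: {1,2,7,8,9}  (accept∈set)
after full input: {1,2,7,8,9}  (accept=1 in)

Answer: ACCEPT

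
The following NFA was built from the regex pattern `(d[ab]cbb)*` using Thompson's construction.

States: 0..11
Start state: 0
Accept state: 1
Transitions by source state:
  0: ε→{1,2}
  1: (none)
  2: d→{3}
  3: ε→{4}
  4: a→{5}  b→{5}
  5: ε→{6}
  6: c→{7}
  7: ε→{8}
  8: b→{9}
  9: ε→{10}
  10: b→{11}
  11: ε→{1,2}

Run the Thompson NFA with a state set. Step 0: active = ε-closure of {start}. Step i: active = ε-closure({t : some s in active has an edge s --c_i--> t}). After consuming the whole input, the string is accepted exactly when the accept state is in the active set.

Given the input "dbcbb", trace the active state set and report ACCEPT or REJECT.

Answer: ACCEPT

Steps:
S₀ = ε-closure({0}) = {0,1,2}
'd' @ 1: {3,4}
'b' @ 2: {5,6}
'c' @ 3: {7,8}
'b' @ 4: {9,10}
'b' @ 5: {1,2,11}  [accepting]
after full input: {1,2,11}  (accept=1 in)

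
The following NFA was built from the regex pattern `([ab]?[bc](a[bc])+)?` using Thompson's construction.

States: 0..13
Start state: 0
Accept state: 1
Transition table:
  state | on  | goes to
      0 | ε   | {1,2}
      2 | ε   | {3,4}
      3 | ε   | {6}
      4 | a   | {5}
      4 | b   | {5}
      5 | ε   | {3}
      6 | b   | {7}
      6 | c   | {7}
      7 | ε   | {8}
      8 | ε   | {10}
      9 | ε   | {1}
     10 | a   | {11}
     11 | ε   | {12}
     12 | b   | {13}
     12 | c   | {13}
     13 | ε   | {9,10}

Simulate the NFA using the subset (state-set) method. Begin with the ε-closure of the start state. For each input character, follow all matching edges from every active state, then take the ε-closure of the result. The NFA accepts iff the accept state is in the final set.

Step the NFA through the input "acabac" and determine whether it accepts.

Answer: ACCEPT

Trace:
start: ε-closure({0}) = {0,1,2,3,4,6}
'a' @ 1: {3,5,6}
'c' @ 2: {7,8,10}
'a' @ 3: {11,12}
'b' @ 4: {1,9,10,13}  (accept∈set)
'a' @ 5: {11,12}
'c' @ 6: {1,9,10,13}  (accept∈set)
end set {1,9,10,13} — state 1 in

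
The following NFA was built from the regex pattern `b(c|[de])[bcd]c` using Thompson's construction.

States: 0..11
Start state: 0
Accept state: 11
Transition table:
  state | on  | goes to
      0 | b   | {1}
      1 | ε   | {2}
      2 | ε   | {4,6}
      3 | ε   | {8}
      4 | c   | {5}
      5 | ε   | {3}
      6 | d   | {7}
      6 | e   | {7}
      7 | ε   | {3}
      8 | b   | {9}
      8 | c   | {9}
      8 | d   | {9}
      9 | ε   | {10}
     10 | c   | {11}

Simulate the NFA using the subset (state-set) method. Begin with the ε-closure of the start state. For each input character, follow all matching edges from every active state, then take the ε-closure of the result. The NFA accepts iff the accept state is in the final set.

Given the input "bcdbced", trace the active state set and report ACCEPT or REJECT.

initial (ε-close {0}): {0}
'b' @ 1: {1,2,4,6}
'c' @ 2: {3,5,8}
'd' @ 3: {9,10}
'b' @ 4: {}  — state set empty
rest 'ced' ignored (set empty)
end set {} — state 11 not in

Answer: REJECT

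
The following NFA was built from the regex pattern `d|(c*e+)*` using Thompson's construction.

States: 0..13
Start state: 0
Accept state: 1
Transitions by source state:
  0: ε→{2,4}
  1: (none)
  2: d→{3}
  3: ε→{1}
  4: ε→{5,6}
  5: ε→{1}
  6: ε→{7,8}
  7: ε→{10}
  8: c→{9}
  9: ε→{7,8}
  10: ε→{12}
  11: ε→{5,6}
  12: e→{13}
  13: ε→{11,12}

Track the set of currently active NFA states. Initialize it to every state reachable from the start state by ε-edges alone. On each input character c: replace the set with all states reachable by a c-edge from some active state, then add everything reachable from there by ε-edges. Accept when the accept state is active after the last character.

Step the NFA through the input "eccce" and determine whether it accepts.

start: ε-closure({0}) = {0,1,2,4,5,6,7,8,10,12}
'e' @ 1: {1,5,6,7,8,10,11,12,13}  [accepting]
'c' @ 2: {7,8,9,10,12}
'c' @ 3: {7,8,9,10,12}
'c' @ 4: {7,8,9,10,12}
'e' @ 5: {1,5,6,7,8,10,11,12,13}  [accepting]
after full input: {1,5,6,7,8,10,11,12,13}  (accept=1 in)

Answer: ACCEPT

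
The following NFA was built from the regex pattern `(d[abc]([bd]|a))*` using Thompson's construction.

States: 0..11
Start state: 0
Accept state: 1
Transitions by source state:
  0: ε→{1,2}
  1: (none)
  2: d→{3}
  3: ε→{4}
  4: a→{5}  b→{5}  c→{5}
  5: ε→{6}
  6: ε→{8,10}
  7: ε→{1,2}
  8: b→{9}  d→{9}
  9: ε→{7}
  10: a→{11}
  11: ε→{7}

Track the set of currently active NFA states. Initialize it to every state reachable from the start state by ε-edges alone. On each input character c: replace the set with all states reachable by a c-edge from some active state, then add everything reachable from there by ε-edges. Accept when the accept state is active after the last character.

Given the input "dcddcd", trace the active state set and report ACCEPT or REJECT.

Answer: ACCEPT

Trace:
start: ε-closure({0}) = {0,1,2}
'd' @ 1: {3,4}
'c' @ 2: {5,6,8,10}
'd' @ 3: {1,2,7,9}  ✓accept
'd' @ 4: {3,4}
'c' @ 5: {5,6,8,10}
'd' @ 6: {1,2,7,9}  ✓accept
end set {1,2,7,9} — state 1 in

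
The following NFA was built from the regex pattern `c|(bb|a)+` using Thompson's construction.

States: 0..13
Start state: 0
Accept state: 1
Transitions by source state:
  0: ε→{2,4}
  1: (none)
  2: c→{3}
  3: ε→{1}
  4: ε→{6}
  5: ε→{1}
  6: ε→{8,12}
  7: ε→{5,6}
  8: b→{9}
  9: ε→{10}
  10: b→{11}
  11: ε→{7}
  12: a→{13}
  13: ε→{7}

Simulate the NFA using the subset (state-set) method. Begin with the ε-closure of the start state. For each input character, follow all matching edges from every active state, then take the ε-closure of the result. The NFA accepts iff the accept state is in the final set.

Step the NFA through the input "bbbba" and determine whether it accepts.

Answer: ACCEPT

Derivation:
S₀ = ε-closure({0}) = {0,2,4,6,8,12}
'b' @ 1: {9,10}
'b' @ 2: {1,5,6,7,8,11,12}  (accept∈set)
'b' @ 3: {9,10}
'b' @ 4: {1,5,6,7,8,11,12}  (accept∈set)
'a' @ 5: {1,5,6,7,8,12,13}  (accept∈set)
end set {1,5,6,7,8,12,13} — state 1 in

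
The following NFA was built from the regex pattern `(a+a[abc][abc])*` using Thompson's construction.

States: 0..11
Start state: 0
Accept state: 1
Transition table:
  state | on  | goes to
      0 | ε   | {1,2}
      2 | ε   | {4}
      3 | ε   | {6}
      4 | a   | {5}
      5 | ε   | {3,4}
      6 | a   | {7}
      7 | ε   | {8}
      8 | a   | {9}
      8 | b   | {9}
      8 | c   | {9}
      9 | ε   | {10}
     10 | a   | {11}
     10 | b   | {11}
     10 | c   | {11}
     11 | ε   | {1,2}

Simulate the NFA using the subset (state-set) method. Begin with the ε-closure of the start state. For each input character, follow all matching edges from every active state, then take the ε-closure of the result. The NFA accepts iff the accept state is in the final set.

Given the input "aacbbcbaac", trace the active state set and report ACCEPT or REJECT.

Answer: REJECT

Trace:
S₀ = ε-closure({0}) = {0,1,2,4}
'a' @ 1: {3,4,5,6}
'a' @ 2: {3,4,5,6,7,8}
'c' @ 3: {9,10}
'b' @ 4: {1,2,4,11}  (accept∈set)
'b' @ 5: {}  — state set empty
rest 'cbaac' ignored (set empty)
after full input: {}  (accept=1 not in)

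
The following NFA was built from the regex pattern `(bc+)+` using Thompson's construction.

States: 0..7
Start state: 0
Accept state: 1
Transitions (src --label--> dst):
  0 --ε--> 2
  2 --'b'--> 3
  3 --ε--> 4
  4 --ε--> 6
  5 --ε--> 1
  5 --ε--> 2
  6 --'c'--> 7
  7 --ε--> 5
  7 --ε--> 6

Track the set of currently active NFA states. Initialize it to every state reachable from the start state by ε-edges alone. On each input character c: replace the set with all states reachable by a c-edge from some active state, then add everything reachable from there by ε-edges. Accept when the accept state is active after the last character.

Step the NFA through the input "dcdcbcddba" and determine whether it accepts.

S₀ = ε-closure({0}) = {0,2}
'd' @ 1: {}  — dead — no transitions
rest 'cdcbcddba' ignored (set empty)
end set {} — state 1 not in

Answer: REJECT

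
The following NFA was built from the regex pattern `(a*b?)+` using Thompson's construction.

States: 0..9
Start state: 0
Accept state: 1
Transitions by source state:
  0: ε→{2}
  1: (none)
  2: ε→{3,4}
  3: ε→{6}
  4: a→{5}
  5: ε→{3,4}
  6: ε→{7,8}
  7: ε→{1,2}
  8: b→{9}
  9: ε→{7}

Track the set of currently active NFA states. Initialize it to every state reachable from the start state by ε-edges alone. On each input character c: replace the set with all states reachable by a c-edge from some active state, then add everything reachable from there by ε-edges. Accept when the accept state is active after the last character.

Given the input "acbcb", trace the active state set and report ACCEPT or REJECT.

Answer: REJECT

Derivation:
initial (ε-close {0}): {0,1,2,3,4,6,7,8}
'a' @ 1: {1,2,3,4,5,6,7,8}  ✓accept
'c' @ 2: {}  — dead — no transitions
rest 'bcb' ignored (set empty)
end set {} — state 1 not in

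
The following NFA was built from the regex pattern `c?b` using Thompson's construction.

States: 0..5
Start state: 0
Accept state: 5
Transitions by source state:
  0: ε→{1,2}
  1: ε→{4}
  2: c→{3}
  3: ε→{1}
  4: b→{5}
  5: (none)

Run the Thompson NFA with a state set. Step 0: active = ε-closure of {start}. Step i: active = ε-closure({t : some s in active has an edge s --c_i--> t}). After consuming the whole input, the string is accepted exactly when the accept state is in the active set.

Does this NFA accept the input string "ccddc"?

S₀ = ε-closure({0}) = {0,1,2,4}
'c' @ 1: {1,3,4}
'c' @ 2: {}  — dead — no transitions
rest 'ddc' ignored (set empty)
final: {}; accept 5 not in set

Answer: REJECT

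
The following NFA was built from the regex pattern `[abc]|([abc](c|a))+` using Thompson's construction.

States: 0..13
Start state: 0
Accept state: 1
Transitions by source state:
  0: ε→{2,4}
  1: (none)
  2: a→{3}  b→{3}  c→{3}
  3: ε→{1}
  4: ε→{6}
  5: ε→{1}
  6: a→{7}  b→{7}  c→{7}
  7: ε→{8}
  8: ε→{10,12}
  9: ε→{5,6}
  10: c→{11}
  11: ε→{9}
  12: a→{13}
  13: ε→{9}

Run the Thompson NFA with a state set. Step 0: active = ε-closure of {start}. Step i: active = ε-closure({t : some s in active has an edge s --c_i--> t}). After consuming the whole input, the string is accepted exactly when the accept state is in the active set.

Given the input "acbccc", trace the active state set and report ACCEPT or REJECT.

start: ε-closure({0}) = {0,2,4,6}
'a' @ 1: {1,3,7,8,10,12}  [accepting]
'c' @ 2: {1,5,6,9,11}  [accepting]
'b' @ 3: {7,8,10,12}
'c' @ 4: {1,5,6,9,11}  [accepting]
'c' @ 5: {7,8,10,12}
'c' @ 6: {1,5,6,9,11}  [accepting]
after full input: {1,5,6,9,11}  (accept=1 in)

Answer: ACCEPT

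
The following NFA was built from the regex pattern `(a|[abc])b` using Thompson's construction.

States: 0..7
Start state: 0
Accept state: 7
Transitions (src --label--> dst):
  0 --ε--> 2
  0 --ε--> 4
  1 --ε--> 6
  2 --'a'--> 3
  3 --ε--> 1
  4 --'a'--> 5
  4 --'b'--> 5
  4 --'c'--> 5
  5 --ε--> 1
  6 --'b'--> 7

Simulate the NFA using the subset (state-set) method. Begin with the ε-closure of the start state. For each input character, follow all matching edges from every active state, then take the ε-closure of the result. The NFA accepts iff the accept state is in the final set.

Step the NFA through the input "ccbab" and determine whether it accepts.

initial (ε-close {0}): {0,2,4}
'c' @ 1: {1,5,6}
'c' @ 2: {}  — state set empty
rest 'bab' ignored (set empty)
final: {}; accept 7 not in set

Answer: REJECT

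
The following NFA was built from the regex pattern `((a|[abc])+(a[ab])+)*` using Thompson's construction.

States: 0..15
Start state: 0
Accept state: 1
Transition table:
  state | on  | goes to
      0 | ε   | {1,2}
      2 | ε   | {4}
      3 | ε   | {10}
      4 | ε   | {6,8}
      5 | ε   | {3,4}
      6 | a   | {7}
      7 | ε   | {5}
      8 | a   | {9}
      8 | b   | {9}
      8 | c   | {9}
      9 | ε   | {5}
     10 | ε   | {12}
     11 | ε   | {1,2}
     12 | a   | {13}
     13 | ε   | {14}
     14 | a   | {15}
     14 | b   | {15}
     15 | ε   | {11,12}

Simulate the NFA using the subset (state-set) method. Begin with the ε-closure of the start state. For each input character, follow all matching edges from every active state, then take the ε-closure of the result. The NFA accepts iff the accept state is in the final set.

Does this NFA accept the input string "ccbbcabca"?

initial (ε-close {0}): {0,1,2,4,6,8}
'c' @ 1: {3,4,5,6,8,9,10,12}
'c' @ 2: {3,4,5,6,8,9,10,12}
'b' @ 3: {3,4,5,6,8,9,10,12}
'b' @ 4: {3,4,5,6,8,9,10,12}
'c' @ 5: {3,4,5,6,8,9,10,12}
'a' @ 6: {3,4,5,6,7,8,9,10,12,13,14}
'b' @ 7: {1,2,3,4,5,6,8,9,10,11,12,15}  [accepting]
'c' @ 8: {3,4,5,6,8,9,10,12}
'a' @ 9: {3,4,5,6,7,8,9,10,12,13,14}
final: {3,4,5,6,7,8,9,10,12,13,14}; accept 1 not in set

Answer: REJECT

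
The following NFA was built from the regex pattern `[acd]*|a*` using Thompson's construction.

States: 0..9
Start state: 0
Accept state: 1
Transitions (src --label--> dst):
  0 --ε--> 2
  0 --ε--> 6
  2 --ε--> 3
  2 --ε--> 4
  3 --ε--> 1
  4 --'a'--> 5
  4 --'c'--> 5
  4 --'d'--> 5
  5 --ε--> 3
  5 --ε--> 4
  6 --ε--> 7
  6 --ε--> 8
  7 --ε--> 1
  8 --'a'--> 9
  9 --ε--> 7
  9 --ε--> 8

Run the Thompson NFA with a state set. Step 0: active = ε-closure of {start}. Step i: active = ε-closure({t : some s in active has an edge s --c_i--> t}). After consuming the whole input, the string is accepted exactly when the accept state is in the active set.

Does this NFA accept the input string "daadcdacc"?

Answer: ACCEPT

Trace:
initial (ε-close {0}): {0,1,2,3,4,6,7,8}
'd' @ 1: {1,3,4,5}  ✓accept
'a' @ 2: {1,3,4,5}  ✓accept
'a' @ 3: {1,3,4,5}  ✓accept
'd' @ 4: {1,3,4,5}  ✓accept
'c' @ 5: {1,3,4,5}  ✓accept
'd' @ 6: {1,3,4,5}  ✓accept
'a' @ 7: {1,3,4,5}  ✓accept
'c' @ 8: {1,3,4,5}  ✓accept
'c' @ 9: {1,3,4,5}  ✓accept
end set {1,3,4,5} — state 1 in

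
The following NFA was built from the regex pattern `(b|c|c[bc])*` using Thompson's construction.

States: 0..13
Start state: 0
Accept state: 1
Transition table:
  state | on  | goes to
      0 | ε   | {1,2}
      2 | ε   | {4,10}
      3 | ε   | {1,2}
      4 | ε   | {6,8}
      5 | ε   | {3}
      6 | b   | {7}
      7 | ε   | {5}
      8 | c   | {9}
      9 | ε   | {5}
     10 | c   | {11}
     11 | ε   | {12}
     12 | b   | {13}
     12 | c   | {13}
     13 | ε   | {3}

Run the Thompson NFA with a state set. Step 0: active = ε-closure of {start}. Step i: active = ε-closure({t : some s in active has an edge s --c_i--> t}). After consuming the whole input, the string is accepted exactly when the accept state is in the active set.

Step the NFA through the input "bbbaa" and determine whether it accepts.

initial (ε-close {0}): {0,1,2,4,6,8,10}
'b' @ 1: {1,2,3,4,5,6,7,8,10}  [accepting]
'b' @ 2: {1,2,3,4,5,6,7,8,10}  [accepting]
'b' @ 3: {1,2,3,4,5,6,7,8,10}  [accepting]
'a' @ 4: {}  — no active states
rest 'a' ignored (set empty)
after full input: {}  (accept=1 not in)

Answer: REJECT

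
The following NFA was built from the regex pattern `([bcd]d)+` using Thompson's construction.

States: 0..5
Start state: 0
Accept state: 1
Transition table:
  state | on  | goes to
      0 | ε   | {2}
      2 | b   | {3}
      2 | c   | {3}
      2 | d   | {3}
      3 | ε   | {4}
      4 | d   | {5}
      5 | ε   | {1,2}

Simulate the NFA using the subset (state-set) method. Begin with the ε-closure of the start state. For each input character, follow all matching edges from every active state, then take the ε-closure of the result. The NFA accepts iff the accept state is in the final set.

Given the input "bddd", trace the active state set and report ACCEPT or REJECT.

Answer: ACCEPT

Steps:
initial (ε-close {0}): {0,2}
'b' @ 1: {3,4}
'd' @ 2: {1,2,5}  (accept∈set)
'd' @ 3: {3,4}
'd' @ 4: {1,2,5}  (accept∈set)
final: {1,2,5}; accept 1 in set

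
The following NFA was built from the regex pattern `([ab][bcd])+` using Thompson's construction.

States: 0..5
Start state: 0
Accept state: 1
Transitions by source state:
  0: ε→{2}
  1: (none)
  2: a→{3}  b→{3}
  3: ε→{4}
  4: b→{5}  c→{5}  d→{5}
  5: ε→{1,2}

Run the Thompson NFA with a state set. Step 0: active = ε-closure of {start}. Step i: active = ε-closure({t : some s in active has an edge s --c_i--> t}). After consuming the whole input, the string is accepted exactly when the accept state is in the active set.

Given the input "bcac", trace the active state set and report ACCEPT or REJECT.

Answer: ACCEPT

Derivation:
initial (ε-close {0}): {0,2}
'b' @ 1: {3,4}
'c' @ 2: {1,2,5}  (accept∈set)
'a' @ 3: {3,4}
'c' @ 4: {1,2,5}  (accept∈set)
final: {1,2,5}; accept 1 in set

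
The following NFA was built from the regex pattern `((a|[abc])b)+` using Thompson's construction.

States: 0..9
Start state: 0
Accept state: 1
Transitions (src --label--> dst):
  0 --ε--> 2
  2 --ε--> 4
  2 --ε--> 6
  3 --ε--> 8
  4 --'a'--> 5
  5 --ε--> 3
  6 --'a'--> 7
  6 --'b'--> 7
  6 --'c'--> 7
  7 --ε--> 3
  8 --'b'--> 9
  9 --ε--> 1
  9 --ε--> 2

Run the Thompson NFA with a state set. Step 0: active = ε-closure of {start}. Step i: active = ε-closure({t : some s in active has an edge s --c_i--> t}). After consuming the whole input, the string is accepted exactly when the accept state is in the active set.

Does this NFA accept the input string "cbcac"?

Answer: REJECT

Derivation:
initial (ε-close {0}): {0,2,4,6}
'c' @ 1: {3,7,8}
'b' @ 2: {1,2,4,6,9}  ✓accept
'c' @ 3: {3,7,8}
'a' @ 4: {}  — dead — no transitions
rest 'c' ignored (set empty)
end set {} — state 1 not in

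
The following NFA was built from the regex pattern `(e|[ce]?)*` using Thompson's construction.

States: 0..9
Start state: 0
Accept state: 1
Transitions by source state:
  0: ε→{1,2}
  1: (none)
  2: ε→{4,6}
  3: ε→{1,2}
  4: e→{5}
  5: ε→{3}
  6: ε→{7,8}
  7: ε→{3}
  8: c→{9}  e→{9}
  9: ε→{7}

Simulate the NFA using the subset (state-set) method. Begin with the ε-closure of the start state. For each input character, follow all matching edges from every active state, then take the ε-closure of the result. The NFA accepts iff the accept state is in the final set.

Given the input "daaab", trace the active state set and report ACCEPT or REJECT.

Answer: REJECT

Derivation:
start: ε-closure({0}) = {0,1,2,3,4,6,7,8}
'd' @ 1: {}  — state set empty
rest 'aaab' ignored (set empty)
after full input: {}  (accept=1 not in)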